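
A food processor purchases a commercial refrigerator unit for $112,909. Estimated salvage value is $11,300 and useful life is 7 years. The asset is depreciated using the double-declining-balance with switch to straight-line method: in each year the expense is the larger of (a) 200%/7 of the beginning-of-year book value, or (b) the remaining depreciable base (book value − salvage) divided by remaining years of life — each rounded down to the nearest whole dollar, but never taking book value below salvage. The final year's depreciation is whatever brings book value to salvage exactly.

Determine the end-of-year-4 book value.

$29,393

Depreciable base = $112,909 − $11,300 = $101,609.
Year 1: DB = ⌊$112,909 × 200%/7⌋ = $32,259; SL = ⌊$101,609/7⌋ = $14,515 → take DB $32,259. Book value $80,650.
Year 2: DB = ⌊$80,650 × 200%/7⌋ = $23,042; SL = ⌊$69,350/6⌋ = $11,558 → take DB $23,042. Book value $57,608.
Year 3: DB = ⌊$57,608 × 200%/7⌋ = $16,459; SL = ⌊$46,308/5⌋ = $9,261 → take DB $16,459. Book value $41,149.
Year 4: DB = ⌊$41,149 × 200%/7⌋ = $11,756; SL = ⌊$29,849/4⌋ = $7,462 → take DB $11,756. Book value $29,393.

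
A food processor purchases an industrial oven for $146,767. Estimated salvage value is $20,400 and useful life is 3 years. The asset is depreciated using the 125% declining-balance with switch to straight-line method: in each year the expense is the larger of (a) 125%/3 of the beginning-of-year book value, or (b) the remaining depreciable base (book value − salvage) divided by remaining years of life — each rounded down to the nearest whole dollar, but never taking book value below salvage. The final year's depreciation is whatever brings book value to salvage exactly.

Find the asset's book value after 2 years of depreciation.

Depreciable base = $146,767 − $20,400 = $126,367.
Year 1: DB = ⌊$146,767 × 125%/3⌋ = $61,152; SL = ⌊$126,367/3⌋ = $42,122 → take DB $61,152. Book value $85,615.
Year 2: DB = ⌊$85,615 × 125%/3⌋ = $35,672; SL = ⌊$65,215/2⌋ = $32,607 → take DB $35,672. Book value $49,943.

$49,943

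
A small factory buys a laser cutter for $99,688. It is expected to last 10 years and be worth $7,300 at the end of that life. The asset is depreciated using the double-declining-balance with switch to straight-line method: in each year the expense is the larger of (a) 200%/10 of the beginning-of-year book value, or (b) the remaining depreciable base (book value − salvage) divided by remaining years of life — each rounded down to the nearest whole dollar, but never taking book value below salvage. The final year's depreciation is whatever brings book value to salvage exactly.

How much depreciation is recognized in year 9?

Depreciable base = $99,688 − $7,300 = $92,388.
Year 1: DB = ⌊$99,688 × 200%/10⌋ = $19,937; SL = ⌊$92,388/10⌋ = $9,238 → take DB $19,937. Book value $79,751.
Year 2: DB = ⌊$79,751 × 200%/10⌋ = $15,950; SL = ⌊$72,451/9⌋ = $8,050 → take DB $15,950. Book value $63,801.
Year 3: DB = ⌊$63,801 × 200%/10⌋ = $12,760; SL = ⌊$56,501/8⌋ = $7,062 → take DB $12,760. Book value $51,041.
Year 4: DB = ⌊$51,041 × 200%/10⌋ = $10,208; SL = ⌊$43,741/7⌋ = $6,248 → take DB $10,208. Book value $40,833.
Year 5: DB = ⌊$40,833 × 200%/10⌋ = $8,166; SL = ⌊$33,533/6⌋ = $5,588 → take DB $8,166. Book value $32,667.
Year 6: DB = ⌊$32,667 × 200%/10⌋ = $6,533; SL = ⌊$25,367/5⌋ = $5,073 → take DB $6,533. Book value $26,134.
Year 7: DB = ⌊$26,134 × 200%/10⌋ = $5,226; SL = ⌊$18,834/4⌋ = $4,708 → take DB $5,226. Book value $20,908.
Year 8: DB = ⌊$20,908 × 200%/10⌋ = $4,181; SL = ⌊$13,608/3⌋ = $4,536 → take SL $4,536. Book value $16,372.
Year 9: DB = ⌊$16,372 × 200%/10⌋ = $3,274; SL = ⌊$9,072/2⌋ = $4,536 → take SL $4,536. Book value $11,836.

$4,536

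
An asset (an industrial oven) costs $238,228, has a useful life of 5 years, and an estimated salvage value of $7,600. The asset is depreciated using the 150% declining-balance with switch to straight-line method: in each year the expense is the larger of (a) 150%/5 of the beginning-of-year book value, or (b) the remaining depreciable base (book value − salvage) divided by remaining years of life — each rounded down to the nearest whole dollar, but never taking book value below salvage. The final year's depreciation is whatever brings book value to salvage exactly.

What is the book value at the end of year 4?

$43,978

Depreciable base = $238,228 − $7,600 = $230,628.
Year 1: DB = ⌊$238,228 × 150%/5⌋ = $71,468; SL = ⌊$230,628/5⌋ = $46,125 → take DB $71,468. Book value $166,760.
Year 2: DB = ⌊$166,760 × 150%/5⌋ = $50,028; SL = ⌊$159,160/4⌋ = $39,790 → take DB $50,028. Book value $116,732.
Year 3: DB = ⌊$116,732 × 150%/5⌋ = $35,019; SL = ⌊$109,132/3⌋ = $36,377 → take SL $36,377. Book value $80,355.
Year 4: DB = ⌊$80,355 × 150%/5⌋ = $24,106; SL = ⌊$72,755/2⌋ = $36,377 → take SL $36,377. Book value $43,978.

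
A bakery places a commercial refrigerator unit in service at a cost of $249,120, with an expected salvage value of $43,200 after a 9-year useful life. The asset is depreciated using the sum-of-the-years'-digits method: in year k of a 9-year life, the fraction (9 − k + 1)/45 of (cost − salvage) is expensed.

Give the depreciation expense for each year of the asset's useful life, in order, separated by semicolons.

$41,184; $36,608; $32,032; $27,456; $22,880; $18,304; $13,728; $9,152; $4,576

Depreciable base = $249,120 − $43,200 = $205,920.
Sum of the years' digits = 9+8+7+6+5+4+3+2+1 = 45.
Year 1: $205,920 × 9/45 = $41,184. Book value $207,936.
Year 2: $205,920 × 8/45 = $36,608. Book value $171,328.
Year 3: $205,920 × 7/45 = $32,032. Book value $139,296.
Year 4: $205,920 × 6/45 = $27,456. Book value $111,840.
Year 5: $205,920 × 5/45 = $22,880. Book value $88,960.
Year 6: $205,920 × 4/45 = $18,304. Book value $70,656.
Year 7: $205,920 × 3/45 = $13,728. Book value $56,928.
Year 8: $205,920 × 2/45 = $9,152. Book value $47,776.
Year 9: $205,920 × 1/45 = $4,576. Book value $43,200.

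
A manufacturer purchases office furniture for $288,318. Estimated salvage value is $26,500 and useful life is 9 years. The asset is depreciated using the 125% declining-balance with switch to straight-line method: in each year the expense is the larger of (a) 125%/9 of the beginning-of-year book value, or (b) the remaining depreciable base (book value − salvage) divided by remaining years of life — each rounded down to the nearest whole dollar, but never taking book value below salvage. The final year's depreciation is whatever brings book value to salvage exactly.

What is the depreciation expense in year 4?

$26,266

Depreciable base = $288,318 − $26,500 = $261,818.
Year 1: DB = ⌊$288,318 × 125%/9⌋ = $40,044; SL = ⌊$261,818/9⌋ = $29,090 → take DB $40,044. Book value $248,274.
Year 2: DB = ⌊$248,274 × 125%/9⌋ = $34,482; SL = ⌊$221,774/8⌋ = $27,721 → take DB $34,482. Book value $213,792.
Year 3: DB = ⌊$213,792 × 125%/9⌋ = $29,693; SL = ⌊$187,292/7⌋ = $26,756 → take DB $29,693. Book value $184,099.
Year 4: DB = ⌊$184,099 × 125%/9⌋ = $25,569; SL = ⌊$157,599/6⌋ = $26,266 → take SL $26,266. Book value $157,833.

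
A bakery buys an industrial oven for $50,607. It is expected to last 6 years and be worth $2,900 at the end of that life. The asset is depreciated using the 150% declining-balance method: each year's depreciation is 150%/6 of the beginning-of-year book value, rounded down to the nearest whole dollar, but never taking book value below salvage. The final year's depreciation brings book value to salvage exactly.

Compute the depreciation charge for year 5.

Depreciable base = $50,607 − $2,900 = $47,707.
Year 1: ⌊$50,607 × 150%/6⌋ = $12,651. Book value $37,956.
Year 2: ⌊$37,956 × 150%/6⌋ = $9,489. Book value $28,467.
Year 3: ⌊$28,467 × 150%/6⌋ = $7,116. Book value $21,351.
Year 4: ⌊$21,351 × 150%/6⌋ = $5,337. Book value $16,014.
Year 5: ⌊$16,014 × 150%/6⌋ = $4,003. Book value $12,011.

$4,003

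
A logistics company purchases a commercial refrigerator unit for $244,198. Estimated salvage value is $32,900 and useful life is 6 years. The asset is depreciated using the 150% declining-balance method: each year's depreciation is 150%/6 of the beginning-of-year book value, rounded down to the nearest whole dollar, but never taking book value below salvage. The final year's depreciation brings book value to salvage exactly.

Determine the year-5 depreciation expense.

Depreciable base = $244,198 − $32,900 = $211,298.
Year 1: ⌊$244,198 × 150%/6⌋ = $61,049. Book value $183,149.
Year 2: ⌊$183,149 × 150%/6⌋ = $45,787. Book value $137,362.
Year 3: ⌊$137,362 × 150%/6⌋ = $34,340. Book value $103,022.
Year 4: ⌊$103,022 × 150%/6⌋ = $25,755. Book value $77,267.
Year 5: ⌊$77,267 × 150%/6⌋ = $19,316. Book value $57,951.

$19,316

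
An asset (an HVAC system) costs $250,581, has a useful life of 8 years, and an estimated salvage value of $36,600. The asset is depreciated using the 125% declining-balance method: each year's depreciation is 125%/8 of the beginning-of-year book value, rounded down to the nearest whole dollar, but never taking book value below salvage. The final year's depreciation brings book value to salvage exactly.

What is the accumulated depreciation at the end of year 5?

$143,423

Depreciable base = $250,581 − $36,600 = $213,981.
Year 1: ⌊$250,581 × 125%/8⌋ = $39,153. Book value $211,428.
Year 2: ⌊$211,428 × 125%/8⌋ = $33,035. Book value $178,393.
Year 3: ⌊$178,393 × 125%/8⌋ = $27,873. Book value $150,520.
Year 4: ⌊$150,520 × 125%/8⌋ = $23,518. Book value $127,002.
Year 5: ⌊$127,002 × 125%/8⌋ = $19,844. Book value $107,158.
Accumulated through year 5 = $250,581 − $107,158 = $143,423.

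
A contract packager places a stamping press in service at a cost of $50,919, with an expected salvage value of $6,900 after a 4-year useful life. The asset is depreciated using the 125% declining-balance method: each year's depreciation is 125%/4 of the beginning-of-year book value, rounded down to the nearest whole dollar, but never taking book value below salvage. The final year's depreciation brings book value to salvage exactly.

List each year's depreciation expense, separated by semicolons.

Depreciable base = $50,919 − $6,900 = $44,019.
Year 1: ⌊$50,919 × 125%/4⌋ = $15,912. Book value $35,007.
Year 2: ⌊$35,007 × 125%/4⌋ = $10,939. Book value $24,068.
Year 3: ⌊$24,068 × 125%/4⌋ = $7,521. Book value $16,547.
Year 4 (final): $16,547 − $6,900 = $9,647. Book value $6,900.

$15,912; $10,939; $7,521; $9,647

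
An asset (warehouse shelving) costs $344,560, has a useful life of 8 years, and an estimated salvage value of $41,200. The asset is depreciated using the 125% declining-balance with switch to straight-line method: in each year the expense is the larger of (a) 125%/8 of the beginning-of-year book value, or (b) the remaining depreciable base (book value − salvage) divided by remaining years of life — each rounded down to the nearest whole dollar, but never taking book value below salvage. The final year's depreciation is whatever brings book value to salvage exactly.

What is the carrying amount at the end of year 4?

$173,817

Depreciable base = $344,560 − $41,200 = $303,360.
Year 1: DB = ⌊$344,560 × 125%/8⌋ = $53,837; SL = ⌊$303,360/8⌋ = $37,920 → take DB $53,837. Book value $290,723.
Year 2: DB = ⌊$290,723 × 125%/8⌋ = $45,425; SL = ⌊$249,523/7⌋ = $35,646 → take DB $45,425. Book value $245,298.
Year 3: DB = ⌊$245,298 × 125%/8⌋ = $38,327; SL = ⌊$204,098/6⌋ = $34,016 → take DB $38,327. Book value $206,971.
Year 4: DB = ⌊$206,971 × 125%/8⌋ = $32,339; SL = ⌊$165,771/5⌋ = $33,154 → take SL $33,154. Book value $173,817.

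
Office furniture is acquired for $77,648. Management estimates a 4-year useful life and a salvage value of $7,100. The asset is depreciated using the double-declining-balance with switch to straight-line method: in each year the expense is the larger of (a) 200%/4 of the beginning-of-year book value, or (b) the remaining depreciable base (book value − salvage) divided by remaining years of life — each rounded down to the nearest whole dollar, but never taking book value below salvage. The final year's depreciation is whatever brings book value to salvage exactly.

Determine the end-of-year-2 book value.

Depreciable base = $77,648 − $7,100 = $70,548.
Year 1: DB = ⌊$77,648 × 200%/4⌋ = $38,824; SL = ⌊$70,548/4⌋ = $17,637 → take DB $38,824. Book value $38,824.
Year 2: DB = ⌊$38,824 × 200%/4⌋ = $19,412; SL = ⌊$31,724/3⌋ = $10,574 → take DB $19,412. Book value $19,412.

$19,412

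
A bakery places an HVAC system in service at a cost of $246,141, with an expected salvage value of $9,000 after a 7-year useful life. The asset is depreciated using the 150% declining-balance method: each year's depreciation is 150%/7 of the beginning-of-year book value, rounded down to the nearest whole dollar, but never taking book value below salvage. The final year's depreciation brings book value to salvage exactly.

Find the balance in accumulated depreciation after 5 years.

Depreciable base = $246,141 − $9,000 = $237,141.
Year 1: ⌊$246,141 × 150%/7⌋ = $52,744. Book value $193,397.
Year 2: ⌊$193,397 × 150%/7⌋ = $41,442. Book value $151,955.
Year 3: ⌊$151,955 × 150%/7⌋ = $32,561. Book value $119,394.
Year 4: ⌊$119,394 × 150%/7⌋ = $25,584. Book value $93,810.
Year 5: ⌊$93,810 × 150%/7⌋ = $20,102. Book value $73,708.
Accumulated through year 5 = $246,141 − $73,708 = $172,433.

$172,433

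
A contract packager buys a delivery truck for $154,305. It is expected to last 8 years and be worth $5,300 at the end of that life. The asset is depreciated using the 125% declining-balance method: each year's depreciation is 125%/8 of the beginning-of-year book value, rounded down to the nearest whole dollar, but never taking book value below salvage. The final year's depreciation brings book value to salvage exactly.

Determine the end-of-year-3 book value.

Depreciable base = $154,305 − $5,300 = $149,005.
Year 1: ⌊$154,305 × 125%/8⌋ = $24,110. Book value $130,195.
Year 2: ⌊$130,195 × 125%/8⌋ = $20,342. Book value $109,853.
Year 3: ⌊$109,853 × 125%/8⌋ = $17,164. Book value $92,689.

$92,689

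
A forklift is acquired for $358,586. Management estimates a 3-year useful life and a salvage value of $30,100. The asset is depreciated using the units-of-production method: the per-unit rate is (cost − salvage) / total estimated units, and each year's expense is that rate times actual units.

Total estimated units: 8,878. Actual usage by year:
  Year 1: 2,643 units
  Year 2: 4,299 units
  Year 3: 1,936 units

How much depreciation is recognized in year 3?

$71,632

Depreciable base = $358,586 − $30,100 = $328,486.
Rate = $328,486 / 8,878 units = $37 per unit.
Year 1: 2,643 × $37 = $97,791. Book value $260,795.
Year 2: 4,299 × $37 = $159,063. Book value $101,732.
Year 3: 1,936 × $37 = $71,632. Book value $30,100.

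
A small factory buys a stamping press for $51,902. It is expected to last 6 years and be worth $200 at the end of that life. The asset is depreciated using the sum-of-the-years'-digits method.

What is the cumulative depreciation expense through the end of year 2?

Depreciable base = $51,902 − $200 = $51,702.
Sum of the years' digits = 6+5+4+3+2+1 = 21.
Year 1: $51,702 × 6/21 = $14,772. Book value $37,130.
Year 2: $51,702 × 5/21 = $12,310. Book value $24,820.
Accumulated through year 2 = $51,902 − $24,820 = $27,082.

$27,082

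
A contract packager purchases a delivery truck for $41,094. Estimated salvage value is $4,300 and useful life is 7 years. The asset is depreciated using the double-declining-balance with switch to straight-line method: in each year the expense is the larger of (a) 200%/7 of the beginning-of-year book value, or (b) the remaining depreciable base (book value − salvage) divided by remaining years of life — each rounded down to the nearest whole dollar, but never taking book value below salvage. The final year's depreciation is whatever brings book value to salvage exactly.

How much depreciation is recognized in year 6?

$2,183

Depreciable base = $41,094 − $4,300 = $36,794.
Year 1: DB = ⌊$41,094 × 200%/7⌋ = $11,741; SL = ⌊$36,794/7⌋ = $5,256 → take DB $11,741. Book value $29,353.
Year 2: DB = ⌊$29,353 × 200%/7⌋ = $8,386; SL = ⌊$25,053/6⌋ = $4,175 → take DB $8,386. Book value $20,967.
Year 3: DB = ⌊$20,967 × 200%/7⌋ = $5,990; SL = ⌊$16,667/5⌋ = $3,333 → take DB $5,990. Book value $14,977.
Year 4: DB = ⌊$14,977 × 200%/7⌋ = $4,279; SL = ⌊$10,677/4⌋ = $2,669 → take DB $4,279. Book value $10,698.
Year 5: DB = ⌊$10,698 × 200%/7⌋ = $3,056; SL = ⌊$6,398/3⌋ = $2,132 → take DB $3,056. Book value $7,642.
Year 6: DB = ⌊$7,642 × 200%/7⌋ = $2,183; SL = ⌊$3,342/2⌋ = $1,671 → take DB $2,183. Book value $5,459.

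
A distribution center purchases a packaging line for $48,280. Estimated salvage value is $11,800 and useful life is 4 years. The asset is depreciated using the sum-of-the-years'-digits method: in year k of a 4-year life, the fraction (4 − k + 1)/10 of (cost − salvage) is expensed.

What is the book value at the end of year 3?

Depreciable base = $48,280 − $11,800 = $36,480.
Sum of the years' digits = 4+3+2+1 = 10.
Year 1: $36,480 × 4/10 = $14,592. Book value $33,688.
Year 2: $36,480 × 3/10 = $10,944. Book value $22,744.
Year 3: $36,480 × 2/10 = $7,296. Book value $15,448.

$15,448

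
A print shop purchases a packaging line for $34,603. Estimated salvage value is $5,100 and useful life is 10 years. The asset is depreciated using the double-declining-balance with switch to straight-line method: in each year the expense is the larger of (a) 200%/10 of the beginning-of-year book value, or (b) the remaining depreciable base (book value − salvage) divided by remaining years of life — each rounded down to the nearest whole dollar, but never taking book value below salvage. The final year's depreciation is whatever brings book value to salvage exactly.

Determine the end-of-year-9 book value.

Depreciable base = $34,603 − $5,100 = $29,503.
Year 1: DB = ⌊$34,603 × 200%/10⌋ = $6,920; SL = ⌊$29,503/10⌋ = $2,950 → take DB $6,920. Book value $27,683.
Year 2: DB = ⌊$27,683 × 200%/10⌋ = $5,536; SL = ⌊$22,583/9⌋ = $2,509 → take DB $5,536. Book value $22,147.
Year 3: DB = ⌊$22,147 × 200%/10⌋ = $4,429; SL = ⌊$17,047/8⌋ = $2,130 → take DB $4,429. Book value $17,718.
Year 4: DB = ⌊$17,718 × 200%/10⌋ = $3,543; SL = ⌊$12,618/7⌋ = $1,802 → take DB $3,543. Book value $14,175.
Year 5: DB = ⌊$14,175 × 200%/10⌋ = $2,835; SL = ⌊$9,075/6⌋ = $1,512 → take DB $2,835. Book value $11,340.
Year 6: DB = ⌊$11,340 × 200%/10⌋ = $2,268; SL = ⌊$6,240/5⌋ = $1,248 → take DB $2,268. Book value $9,072.
Year 7: DB = ⌊$9,072 × 200%/10⌋ = $1,814; SL = ⌊$3,972/4⌋ = $993 → take DB $1,814. Book value $7,258.
Year 8: DB = ⌊$7,258 × 200%/10⌋ = $1,451; SL = ⌊$2,158/3⌋ = $719 → take DB $1,451. Book value $5,807.
Year 9: DB = ⌊$5,807 × 200%/10⌋ = $1,161; SL = ⌊$707/2⌋ = $353 → take DB $1,161, capped at $707. Book value $5,100.

$5,100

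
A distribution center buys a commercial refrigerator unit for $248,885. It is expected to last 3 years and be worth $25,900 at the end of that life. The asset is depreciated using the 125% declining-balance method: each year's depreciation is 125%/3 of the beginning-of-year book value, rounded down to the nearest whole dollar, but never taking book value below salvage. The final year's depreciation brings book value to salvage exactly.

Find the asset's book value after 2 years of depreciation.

$84,691

Depreciable base = $248,885 − $25,900 = $222,985.
Year 1: ⌊$248,885 × 125%/3⌋ = $103,702. Book value $145,183.
Year 2: ⌊$145,183 × 125%/3⌋ = $60,492. Book value $84,691.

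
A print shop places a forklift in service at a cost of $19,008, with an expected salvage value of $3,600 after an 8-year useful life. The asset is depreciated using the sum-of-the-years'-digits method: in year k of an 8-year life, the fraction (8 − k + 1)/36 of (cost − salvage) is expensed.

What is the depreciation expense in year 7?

Depreciable base = $19,008 − $3,600 = $15,408.
Sum of the years' digits = 8+7+6+5+4+3+2+1 = 36.
Year 1: $15,408 × 8/36 = $3,424. Book value $15,584.
Year 2: $15,408 × 7/36 = $2,996. Book value $12,588.
Year 3: $15,408 × 6/36 = $2,568. Book value $10,020.
Year 4: $15,408 × 5/36 = $2,140. Book value $7,880.
Year 5: $15,408 × 4/36 = $1,712. Book value $6,168.
Year 6: $15,408 × 3/36 = $1,284. Book value $4,884.
Year 7: $15,408 × 2/36 = $856. Book value $4,028.

$856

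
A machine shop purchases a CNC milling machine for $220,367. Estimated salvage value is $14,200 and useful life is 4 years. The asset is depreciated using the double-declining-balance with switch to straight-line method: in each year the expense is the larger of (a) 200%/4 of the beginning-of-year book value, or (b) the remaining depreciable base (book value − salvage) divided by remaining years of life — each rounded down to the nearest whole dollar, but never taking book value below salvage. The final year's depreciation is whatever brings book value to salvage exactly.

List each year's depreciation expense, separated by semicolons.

Depreciable base = $220,367 − $14,200 = $206,167.
Year 1: DB = ⌊$220,367 × 200%/4⌋ = $110,183; SL = ⌊$206,167/4⌋ = $51,541 → take DB $110,183. Book value $110,184.
Year 2: DB = ⌊$110,184 × 200%/4⌋ = $55,092; SL = ⌊$95,984/3⌋ = $31,994 → take DB $55,092. Book value $55,092.
Year 3: DB = ⌊$55,092 × 200%/4⌋ = $27,546; SL = ⌊$40,892/2⌋ = $20,446 → take DB $27,546. Book value $27,546.
Year 4 (final): $27,546 − $14,200 = $13,346. Book value $14,200.

$110,183; $55,092; $27,546; $13,346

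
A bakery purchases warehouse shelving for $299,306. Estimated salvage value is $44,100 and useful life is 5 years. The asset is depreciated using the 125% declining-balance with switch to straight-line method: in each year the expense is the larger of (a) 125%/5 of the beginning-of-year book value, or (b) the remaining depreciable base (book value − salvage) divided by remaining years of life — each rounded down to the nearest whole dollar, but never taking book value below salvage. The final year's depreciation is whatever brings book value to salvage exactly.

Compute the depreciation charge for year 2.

Depreciable base = $299,306 − $44,100 = $255,206.
Year 1: DB = ⌊$299,306 × 125%/5⌋ = $74,826; SL = ⌊$255,206/5⌋ = $51,041 → take DB $74,826. Book value $224,480.
Year 2: DB = ⌊$224,480 × 125%/5⌋ = $56,120; SL = ⌊$180,380/4⌋ = $45,095 → take DB $56,120. Book value $168,360.

$56,120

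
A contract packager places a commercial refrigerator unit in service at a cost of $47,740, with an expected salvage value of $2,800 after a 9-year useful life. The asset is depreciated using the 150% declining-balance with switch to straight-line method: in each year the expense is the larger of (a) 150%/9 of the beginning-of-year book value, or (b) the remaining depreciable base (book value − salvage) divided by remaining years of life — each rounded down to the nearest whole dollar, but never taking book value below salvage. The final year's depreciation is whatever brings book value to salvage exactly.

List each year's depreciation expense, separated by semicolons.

Depreciable base = $47,740 − $2,800 = $44,940.
Year 1: DB = ⌊$47,740 × 150%/9⌋ = $7,956; SL = ⌊$44,940/9⌋ = $4,993 → take DB $7,956. Book value $39,784.
Year 2: DB = ⌊$39,784 × 150%/9⌋ = $6,630; SL = ⌊$36,984/8⌋ = $4,623 → take DB $6,630. Book value $33,154.
Year 3: DB = ⌊$33,154 × 150%/9⌋ = $5,525; SL = ⌊$30,354/7⌋ = $4,336 → take DB $5,525. Book value $27,629.
Year 4: DB = ⌊$27,629 × 150%/9⌋ = $4,604; SL = ⌊$24,829/6⌋ = $4,138 → take DB $4,604. Book value $23,025.
Year 5: DB = ⌊$23,025 × 150%/9⌋ = $3,837; SL = ⌊$20,225/5⌋ = $4,045 → take SL $4,045. Book value $18,980.
Year 6: DB = ⌊$18,980 × 150%/9⌋ = $3,163; SL = ⌊$16,180/4⌋ = $4,045 → take SL $4,045. Book value $14,935.
Year 7: DB = ⌊$14,935 × 150%/9⌋ = $2,489; SL = ⌊$12,135/3⌋ = $4,045 → take SL $4,045. Book value $10,890.
Year 8: DB = ⌊$10,890 × 150%/9⌋ = $1,815; SL = ⌊$8,090/2⌋ = $4,045 → take SL $4,045. Book value $6,845.
Year 9 (final): $6,845 − $2,800 = $4,045. Book value $2,800.

$7,956; $6,630; $5,525; $4,604; $4,045; $4,045; $4,045; $4,045; $4,045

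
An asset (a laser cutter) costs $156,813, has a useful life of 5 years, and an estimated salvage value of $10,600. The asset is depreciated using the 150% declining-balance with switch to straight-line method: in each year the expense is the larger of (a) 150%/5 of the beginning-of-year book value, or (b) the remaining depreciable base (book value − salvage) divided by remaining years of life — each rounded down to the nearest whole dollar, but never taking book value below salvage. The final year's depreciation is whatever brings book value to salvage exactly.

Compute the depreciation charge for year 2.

$32,931

Depreciable base = $156,813 − $10,600 = $146,213.
Year 1: DB = ⌊$156,813 × 150%/5⌋ = $47,043; SL = ⌊$146,213/5⌋ = $29,242 → take DB $47,043. Book value $109,770.
Year 2: DB = ⌊$109,770 × 150%/5⌋ = $32,931; SL = ⌊$99,170/4⌋ = $24,792 → take DB $32,931. Book value $76,839.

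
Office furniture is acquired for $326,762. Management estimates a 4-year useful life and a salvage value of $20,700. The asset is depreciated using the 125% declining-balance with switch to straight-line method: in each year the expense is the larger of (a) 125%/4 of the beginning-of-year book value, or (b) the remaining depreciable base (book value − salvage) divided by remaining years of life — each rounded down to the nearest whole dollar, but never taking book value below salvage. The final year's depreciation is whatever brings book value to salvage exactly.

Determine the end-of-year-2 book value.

Depreciable base = $326,762 − $20,700 = $306,062.
Year 1: DB = ⌊$326,762 × 125%/4⌋ = $102,113; SL = ⌊$306,062/4⌋ = $76,515 → take DB $102,113. Book value $224,649.
Year 2: DB = ⌊$224,649 × 125%/4⌋ = $70,202; SL = ⌊$203,949/3⌋ = $67,983 → take DB $70,202. Book value $154,447.

$154,447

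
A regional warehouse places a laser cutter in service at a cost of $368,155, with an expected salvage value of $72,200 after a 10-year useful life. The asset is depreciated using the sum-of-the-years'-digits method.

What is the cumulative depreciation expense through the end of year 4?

Depreciable base = $368,155 − $72,200 = $295,955.
Sum of the years' digits = 10+9+8+7+6+5+4+3+2+1 = 55.
Year 1: $295,955 × 10/55 = $53,810. Book value $314,345.
Year 2: $295,955 × 9/55 = $48,429. Book value $265,916.
Year 3: $295,955 × 8/55 = $43,048. Book value $222,868.
Year 4: $295,955 × 7/55 = $37,667. Book value $185,201.
Accumulated through year 4 = $368,155 − $185,201 = $182,954.

$182,954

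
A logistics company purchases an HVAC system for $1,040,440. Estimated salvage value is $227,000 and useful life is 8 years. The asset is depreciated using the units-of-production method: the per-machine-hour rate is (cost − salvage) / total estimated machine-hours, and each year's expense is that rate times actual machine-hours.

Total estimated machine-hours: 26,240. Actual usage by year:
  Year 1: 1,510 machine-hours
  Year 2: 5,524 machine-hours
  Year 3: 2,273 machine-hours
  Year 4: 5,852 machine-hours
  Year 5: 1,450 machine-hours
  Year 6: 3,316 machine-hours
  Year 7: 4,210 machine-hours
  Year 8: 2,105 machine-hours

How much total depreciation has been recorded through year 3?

$288,517

Depreciable base = $1,040,440 − $227,000 = $813,440.
Rate = $813,440 / 26,240 machine-hours = $31 per machine-hour.
Year 1: 1,510 × $31 = $46,810. Book value $993,630.
Year 2: 5,524 × $31 = $171,244. Book value $822,386.
Year 3: 2,273 × $31 = $70,463. Book value $751,923.
Accumulated through year 3 = $1,040,440 − $751,923 = $288,517.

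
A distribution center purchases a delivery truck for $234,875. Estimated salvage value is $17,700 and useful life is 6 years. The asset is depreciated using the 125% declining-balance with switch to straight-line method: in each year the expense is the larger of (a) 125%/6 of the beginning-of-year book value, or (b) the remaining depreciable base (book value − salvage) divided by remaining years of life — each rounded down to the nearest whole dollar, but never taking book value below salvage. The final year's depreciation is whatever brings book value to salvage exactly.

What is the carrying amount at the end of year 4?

Depreciable base = $234,875 − $17,700 = $217,175.
Year 1: DB = ⌊$234,875 × 125%/6⌋ = $48,932; SL = ⌊$217,175/6⌋ = $36,195 → take DB $48,932. Book value $185,943.
Year 2: DB = ⌊$185,943 × 125%/6⌋ = $38,738; SL = ⌊$168,243/5⌋ = $33,648 → take DB $38,738. Book value $147,205.
Year 3: DB = ⌊$147,205 × 125%/6⌋ = $30,667; SL = ⌊$129,505/4⌋ = $32,376 → take SL $32,376. Book value $114,829.
Year 4: DB = ⌊$114,829 × 125%/6⌋ = $23,922; SL = ⌊$97,129/3⌋ = $32,376 → take SL $32,376. Book value $82,453.

$82,453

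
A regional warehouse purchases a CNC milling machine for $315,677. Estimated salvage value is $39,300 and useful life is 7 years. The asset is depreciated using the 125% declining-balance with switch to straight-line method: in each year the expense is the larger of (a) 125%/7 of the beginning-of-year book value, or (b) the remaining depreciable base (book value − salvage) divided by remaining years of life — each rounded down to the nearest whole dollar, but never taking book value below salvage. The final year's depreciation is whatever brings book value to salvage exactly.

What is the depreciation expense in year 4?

$33,916

Depreciable base = $315,677 − $39,300 = $276,377.
Year 1: DB = ⌊$315,677 × 125%/7⌋ = $56,370; SL = ⌊$276,377/7⌋ = $39,482 → take DB $56,370. Book value $259,307.
Year 2: DB = ⌊$259,307 × 125%/7⌋ = $46,304; SL = ⌊$220,007/6⌋ = $36,667 → take DB $46,304. Book value $213,003.
Year 3: DB = ⌊$213,003 × 125%/7⌋ = $38,036; SL = ⌊$173,703/5⌋ = $34,740 → take DB $38,036. Book value $174,967.
Year 4: DB = ⌊$174,967 × 125%/7⌋ = $31,244; SL = ⌊$135,667/4⌋ = $33,916 → take SL $33,916. Book value $141,051.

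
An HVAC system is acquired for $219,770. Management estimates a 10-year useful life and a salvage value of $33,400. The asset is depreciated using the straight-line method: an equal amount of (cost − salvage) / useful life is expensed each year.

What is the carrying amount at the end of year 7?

$89,311

Depreciable base = $219,770 − $33,400 = $186,370.
Annual expense = $186,370 / 10 = $18,637.
End of year 1: book value $201,133.
End of year 2: book value $182,496.
End of year 3: book value $163,859.
End of year 4: book value $145,222.
End of year 5: book value $126,585.
End of year 6: book value $107,948.
End of year 7: book value $89,311.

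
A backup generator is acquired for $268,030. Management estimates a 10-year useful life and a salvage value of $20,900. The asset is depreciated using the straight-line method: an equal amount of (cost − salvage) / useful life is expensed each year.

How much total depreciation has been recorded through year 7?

Depreciable base = $268,030 − $20,900 = $247,130.
Annual expense = $247,130 / 10 = $24,713.
End of year 1: book value $243,317.
End of year 2: book value $218,604.
End of year 3: book value $193,891.
End of year 4: book value $169,178.
End of year 5: book value $144,465.
End of year 6: book value $119,752.
End of year 7: book value $95,039.
Accumulated through year 7 = $268,030 − $95,039 = $172,991.

$172,991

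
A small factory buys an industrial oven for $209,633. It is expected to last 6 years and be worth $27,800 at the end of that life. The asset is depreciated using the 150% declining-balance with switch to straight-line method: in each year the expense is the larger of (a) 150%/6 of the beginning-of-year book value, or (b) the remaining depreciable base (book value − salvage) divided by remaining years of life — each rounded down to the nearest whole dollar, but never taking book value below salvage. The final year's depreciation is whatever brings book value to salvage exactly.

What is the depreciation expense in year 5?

$19,265

Depreciable base = $209,633 − $27,800 = $181,833.
Year 1: DB = ⌊$209,633 × 150%/6⌋ = $52,408; SL = ⌊$181,833/6⌋ = $30,305 → take DB $52,408. Book value $157,225.
Year 2: DB = ⌊$157,225 × 150%/6⌋ = $39,306; SL = ⌊$129,425/5⌋ = $25,885 → take DB $39,306. Book value $117,919.
Year 3: DB = ⌊$117,919 × 150%/6⌋ = $29,479; SL = ⌊$90,119/4⌋ = $22,529 → take DB $29,479. Book value $88,440.
Year 4: DB = ⌊$88,440 × 150%/6⌋ = $22,110; SL = ⌊$60,640/3⌋ = $20,213 → take DB $22,110. Book value $66,330.
Year 5: DB = ⌊$66,330 × 150%/6⌋ = $16,582; SL = ⌊$38,530/2⌋ = $19,265 → take SL $19,265. Book value $47,065.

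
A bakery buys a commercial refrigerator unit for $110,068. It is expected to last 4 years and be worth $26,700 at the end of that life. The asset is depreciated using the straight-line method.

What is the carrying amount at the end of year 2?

Depreciable base = $110,068 − $26,700 = $83,368.
Annual expense = $83,368 / 4 = $20,842.
End of year 1: book value $89,226.
End of year 2: book value $68,384.

$68,384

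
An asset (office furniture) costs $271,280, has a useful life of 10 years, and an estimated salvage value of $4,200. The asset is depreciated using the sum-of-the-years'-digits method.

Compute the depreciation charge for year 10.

Depreciable base = $271,280 − $4,200 = $267,080.
Sum of the years' digits = 10+9+8+7+6+5+4+3+2+1 = 55.
Year 1: $267,080 × 10/55 = $48,560. Book value $222,720.
Year 2: $267,080 × 9/55 = $43,704. Book value $179,016.
Year 3: $267,080 × 8/55 = $38,848. Book value $140,168.
Year 4: $267,080 × 7/55 = $33,992. Book value $106,176.
Year 5: $267,080 × 6/55 = $29,136. Book value $77,040.
Year 6: $267,080 × 5/55 = $24,280. Book value $52,760.
Year 7: $267,080 × 4/55 = $19,424. Book value $33,336.
Year 8: $267,080 × 3/55 = $14,568. Book value $18,768.
Year 9: $267,080 × 2/55 = $9,712. Book value $9,056.
Year 10: $267,080 × 1/55 = $4,856. Book value $4,200.

$4,856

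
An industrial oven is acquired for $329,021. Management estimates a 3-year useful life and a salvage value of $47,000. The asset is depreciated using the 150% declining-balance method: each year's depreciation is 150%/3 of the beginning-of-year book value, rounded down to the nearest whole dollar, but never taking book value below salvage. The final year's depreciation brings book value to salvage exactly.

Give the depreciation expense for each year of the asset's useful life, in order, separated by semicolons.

$164,510; $82,255; $35,256

Depreciable base = $329,021 − $47,000 = $282,021.
Year 1: ⌊$329,021 × 150%/3⌋ = $164,510. Book value $164,511.
Year 2: ⌊$164,511 × 150%/3⌋ = $82,255. Book value $82,256.
Year 3 (final): $82,256 − $47,000 = $35,256. Book value $47,000.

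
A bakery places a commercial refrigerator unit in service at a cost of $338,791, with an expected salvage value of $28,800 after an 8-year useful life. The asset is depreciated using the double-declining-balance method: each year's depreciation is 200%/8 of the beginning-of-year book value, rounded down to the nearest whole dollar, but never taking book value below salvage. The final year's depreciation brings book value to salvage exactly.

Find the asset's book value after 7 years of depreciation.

$45,225

Depreciable base = $338,791 − $28,800 = $309,991.
Year 1: ⌊$338,791 × 200%/8⌋ = $84,697. Book value $254,094.
Year 2: ⌊$254,094 × 200%/8⌋ = $63,523. Book value $190,571.
Year 3: ⌊$190,571 × 200%/8⌋ = $47,642. Book value $142,929.
Year 4: ⌊$142,929 × 200%/8⌋ = $35,732. Book value $107,197.
Year 5: ⌊$107,197 × 200%/8⌋ = $26,799. Book value $80,398.
Year 6: ⌊$80,398 × 200%/8⌋ = $20,099. Book value $60,299.
Year 7: ⌊$60,299 × 200%/8⌋ = $15,074. Book value $45,225.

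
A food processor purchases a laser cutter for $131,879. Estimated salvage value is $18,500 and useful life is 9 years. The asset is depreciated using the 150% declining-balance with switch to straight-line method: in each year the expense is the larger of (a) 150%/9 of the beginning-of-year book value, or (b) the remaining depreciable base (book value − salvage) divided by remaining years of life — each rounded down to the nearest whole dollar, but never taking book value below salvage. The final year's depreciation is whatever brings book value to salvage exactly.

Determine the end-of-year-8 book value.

Depreciable base = $131,879 − $18,500 = $113,379.
Year 1: DB = ⌊$131,879 × 150%/9⌋ = $21,979; SL = ⌊$113,379/9⌋ = $12,597 → take DB $21,979. Book value $109,900.
Year 2: DB = ⌊$109,900 × 150%/9⌋ = $18,316; SL = ⌊$91,400/8⌋ = $11,425 → take DB $18,316. Book value $91,584.
Year 3: DB = ⌊$91,584 × 150%/9⌋ = $15,264; SL = ⌊$73,084/7⌋ = $10,440 → take DB $15,264. Book value $76,320.
Year 4: DB = ⌊$76,320 × 150%/9⌋ = $12,720; SL = ⌊$57,820/6⌋ = $9,636 → take DB $12,720. Book value $63,600.
Year 5: DB = ⌊$63,600 × 150%/9⌋ = $10,600; SL = ⌊$45,100/5⌋ = $9,020 → take DB $10,600. Book value $53,000.
Year 6: DB = ⌊$53,000 × 150%/9⌋ = $8,833; SL = ⌊$34,500/4⌋ = $8,625 → take DB $8,833. Book value $44,167.
Year 7: DB = ⌊$44,167 × 150%/9⌋ = $7,361; SL = ⌊$25,667/3⌋ = $8,555 → take SL $8,555. Book value $35,612.
Year 8: DB = ⌊$35,612 × 150%/9⌋ = $5,935; SL = ⌊$17,112/2⌋ = $8,556 → take SL $8,556. Book value $27,056.

$27,056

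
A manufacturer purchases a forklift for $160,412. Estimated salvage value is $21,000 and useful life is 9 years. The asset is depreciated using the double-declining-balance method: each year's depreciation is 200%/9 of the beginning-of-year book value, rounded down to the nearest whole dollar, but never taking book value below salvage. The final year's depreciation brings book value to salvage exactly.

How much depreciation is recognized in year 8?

Depreciable base = $160,412 − $21,000 = $139,412.
Year 1: ⌊$160,412 × 200%/9⌋ = $35,647. Book value $124,765.
Year 2: ⌊$124,765 × 200%/9⌋ = $27,725. Book value $97,040.
Year 3: ⌊$97,040 × 200%/9⌋ = $21,564. Book value $75,476.
Year 4: ⌊$75,476 × 200%/9⌋ = $16,772. Book value $58,704.
Year 5: ⌊$58,704 × 200%/9⌋ = $13,045. Book value $45,659.
Year 6: ⌊$45,659 × 200%/9⌋ = $10,146. Book value $35,513.
Year 7: ⌊$35,513 × 200%/9⌋ = $7,891. Book value $27,622.
Year 8: ⌊$27,622 × 200%/9⌋ = $6,138. Book value $21,484.

$6,138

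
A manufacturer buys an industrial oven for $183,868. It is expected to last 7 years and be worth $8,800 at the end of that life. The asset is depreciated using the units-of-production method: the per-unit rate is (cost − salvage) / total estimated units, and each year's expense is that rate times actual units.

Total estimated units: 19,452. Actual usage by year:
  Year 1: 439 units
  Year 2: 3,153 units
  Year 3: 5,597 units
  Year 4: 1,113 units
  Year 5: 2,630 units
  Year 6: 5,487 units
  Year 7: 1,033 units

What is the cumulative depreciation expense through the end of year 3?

Depreciable base = $183,868 − $8,800 = $175,068.
Rate = $175,068 / 19,452 units = $9 per unit.
Year 1: 439 × $9 = $3,951. Book value $179,917.
Year 2: 3,153 × $9 = $28,377. Book value $151,540.
Year 3: 5,597 × $9 = $50,373. Book value $101,167.
Accumulated through year 3 = $183,868 − $101,167 = $82,701.

$82,701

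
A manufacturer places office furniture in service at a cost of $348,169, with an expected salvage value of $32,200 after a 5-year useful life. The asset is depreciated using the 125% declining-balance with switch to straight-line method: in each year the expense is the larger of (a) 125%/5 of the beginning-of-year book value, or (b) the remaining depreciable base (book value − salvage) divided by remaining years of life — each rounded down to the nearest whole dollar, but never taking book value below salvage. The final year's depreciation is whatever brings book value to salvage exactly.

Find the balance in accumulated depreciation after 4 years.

$261,420

Depreciable base = $348,169 − $32,200 = $315,969.
Year 1: DB = ⌊$348,169 × 125%/5⌋ = $87,042; SL = ⌊$315,969/5⌋ = $63,193 → take DB $87,042. Book value $261,127.
Year 2: DB = ⌊$261,127 × 125%/5⌋ = $65,281; SL = ⌊$228,927/4⌋ = $57,231 → take DB $65,281. Book value $195,846.
Year 3: DB = ⌊$195,846 × 125%/5⌋ = $48,961; SL = ⌊$163,646/3⌋ = $54,548 → take SL $54,548. Book value $141,298.
Year 4: DB = ⌊$141,298 × 125%/5⌋ = $35,324; SL = ⌊$109,098/2⌋ = $54,549 → take SL $54,549. Book value $86,749.
Accumulated through year 4 = $348,169 − $86,749 = $261,420.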